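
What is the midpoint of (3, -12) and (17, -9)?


Midpoint = ((3+17)/2, (-12+-9)/2) = (10, -10.5)

(10, -10.5)


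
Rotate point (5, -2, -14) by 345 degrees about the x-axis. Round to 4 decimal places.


x' = 5
y' = -2*cos(345) - -14*sin(345) = -5.5553
z' = -2*sin(345) + -14*cos(345) = -13.0053

(5, -5.5553, -13.0053)


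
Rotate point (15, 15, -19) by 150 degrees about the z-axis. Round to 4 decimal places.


x' = 15*cos(150) - 15*sin(150) = -20.4904
y' = 15*sin(150) + 15*cos(150) = -5.4904
z' = -19

(-20.4904, -5.4904, -19)


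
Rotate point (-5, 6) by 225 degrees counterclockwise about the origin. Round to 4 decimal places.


x' = -5*cos(225) - 6*sin(225) = 7.7782
y' = -5*sin(225) + 6*cos(225) = -0.7071

(7.7782, -0.7071)


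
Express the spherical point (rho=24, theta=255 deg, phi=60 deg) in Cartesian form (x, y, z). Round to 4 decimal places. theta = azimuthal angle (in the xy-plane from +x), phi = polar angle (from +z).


x = 24 * sin(60) * cos(255) = -5.3795
y = 24 * sin(60) * sin(255) = -20.0764
z = 24 * cos(60) = 12

(-5.3795, -20.0764, 12)


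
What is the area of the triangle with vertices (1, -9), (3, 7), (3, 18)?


Area = |x1(y2-y3) + x2(y3-y1) + x3(y1-y2)| / 2
= |1*(7-18) + 3*(18--9) + 3*(-9-7)| / 2
= 11

11


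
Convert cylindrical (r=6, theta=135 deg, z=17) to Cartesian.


x = 6 * cos(135) = -4.2426
y = 6 * sin(135) = 4.2426
z = 17

(-4.2426, 4.2426, 17)


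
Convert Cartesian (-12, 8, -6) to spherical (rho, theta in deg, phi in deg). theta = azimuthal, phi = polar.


rho = sqrt((-12)^2 + 8^2 + (-6)^2) = 15.6205
theta = atan2(8, -12) = 146.3099 deg
phi = acos(-6/15.6205) = 112.5885 deg

rho = 15.6205, theta = 146.3099 deg, phi = 112.5885 deg


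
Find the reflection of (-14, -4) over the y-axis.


Reflection across y-axis: (x, y) -> (-x, y)
(-14, -4) -> (14, -4)

(14, -4)


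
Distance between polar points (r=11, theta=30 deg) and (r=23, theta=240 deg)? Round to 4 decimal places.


d = sqrt(r1^2 + r2^2 - 2*r1*r2*cos(t2-t1))
d = sqrt(11^2 + 23^2 - 2*11*23*cos(240-30)) = 32.988

32.988


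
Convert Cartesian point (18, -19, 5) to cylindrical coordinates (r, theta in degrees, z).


r = sqrt(18^2 + (-19)^2) = 26.1725
theta = atan2(-19, 18) = 313.4518 deg
z = 5

r = 26.1725, theta = 313.4518 deg, z = 5


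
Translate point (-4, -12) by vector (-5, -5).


Translation: (x+dx, y+dy) = (-4+-5, -12+-5) = (-9, -17)

(-9, -17)


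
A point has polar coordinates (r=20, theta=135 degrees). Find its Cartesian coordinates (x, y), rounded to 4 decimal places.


x = 20 * cos(135) = -14.1421
y = 20 * sin(135) = 14.1421

(-14.1421, 14.1421)


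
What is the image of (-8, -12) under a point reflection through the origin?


Reflection through origin: (x, y) -> (-x, -y)
(-8, -12) -> (8, 12)

(8, 12)


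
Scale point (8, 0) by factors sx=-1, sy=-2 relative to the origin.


Scaling: (x*sx, y*sy) = (8*-1, 0*-2) = (-8, 0)

(-8, 0)


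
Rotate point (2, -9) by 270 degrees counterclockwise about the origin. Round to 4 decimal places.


x' = 2*cos(270) - -9*sin(270) = -9
y' = 2*sin(270) + -9*cos(270) = -2

(-9, -2)


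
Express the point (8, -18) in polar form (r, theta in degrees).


r = sqrt(8^2 + (-18)^2) = 19.6977
theta = atan2(-18, 8) = 293.9625 degrees

r = 19.6977, theta = 293.9625 degrees


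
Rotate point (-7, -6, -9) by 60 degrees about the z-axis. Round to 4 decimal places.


x' = -7*cos(60) - -6*sin(60) = 1.6962
y' = -7*sin(60) + -6*cos(60) = -9.0622
z' = -9

(1.6962, -9.0622, -9)


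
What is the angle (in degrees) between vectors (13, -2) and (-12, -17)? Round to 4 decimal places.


dot = 13*-12 + -2*-17 = -122
|u| = 13.1529, |v| = 20.8087
cos(angle) = -0.4458
angle = 116.4714 degrees

116.4714 degrees


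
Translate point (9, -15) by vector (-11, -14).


Translation: (x+dx, y+dy) = (9+-11, -15+-14) = (-2, -29)

(-2, -29)


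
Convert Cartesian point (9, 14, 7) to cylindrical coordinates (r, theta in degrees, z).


r = sqrt(9^2 + 14^2) = 16.6433
theta = atan2(14, 9) = 57.2648 deg
z = 7

r = 16.6433, theta = 57.2648 deg, z = 7


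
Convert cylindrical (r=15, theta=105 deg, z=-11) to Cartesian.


x = 15 * cos(105) = -3.8823
y = 15 * sin(105) = 14.4889
z = -11

(-3.8823, 14.4889, -11)


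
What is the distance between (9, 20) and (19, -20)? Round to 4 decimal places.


d = sqrt((19-9)^2 + (-20-20)^2) = 41.2311

41.2311


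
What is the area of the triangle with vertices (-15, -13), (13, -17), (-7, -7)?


Area = |x1(y2-y3) + x2(y3-y1) + x3(y1-y2)| / 2
= |-15*(-17--7) + 13*(-7--13) + -7*(-13--17)| / 2
= 100

100


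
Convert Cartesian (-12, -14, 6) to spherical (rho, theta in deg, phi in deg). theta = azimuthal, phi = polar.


rho = sqrt((-12)^2 + (-14)^2 + 6^2) = 19.3907
theta = atan2(-14, -12) = 229.3987 deg
phi = acos(6/19.3907) = 71.9753 deg

rho = 19.3907, theta = 229.3987 deg, phi = 71.9753 deg


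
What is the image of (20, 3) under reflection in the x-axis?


Reflection across x-axis: (x, y) -> (x, -y)
(20, 3) -> (20, -3)

(20, -3)


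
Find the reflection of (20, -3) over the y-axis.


Reflection across y-axis: (x, y) -> (-x, y)
(20, -3) -> (-20, -3)

(-20, -3)


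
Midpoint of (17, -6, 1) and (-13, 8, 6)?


Midpoint = ((17+-13)/2, (-6+8)/2, (1+6)/2) = (2, 1, 3.5)

(2, 1, 3.5)


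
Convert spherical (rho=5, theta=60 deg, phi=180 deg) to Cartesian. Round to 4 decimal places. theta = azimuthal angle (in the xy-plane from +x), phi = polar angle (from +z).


x = 5 * sin(180) * cos(60) = 0
y = 5 * sin(180) * sin(60) = 0
z = 5 * cos(180) = -5

(0, 0, -5)


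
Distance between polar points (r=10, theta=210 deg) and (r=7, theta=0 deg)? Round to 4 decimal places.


d = sqrt(r1^2 + r2^2 - 2*r1*r2*cos(t2-t1))
d = sqrt(10^2 + 7^2 - 2*10*7*cos(0-210)) = 16.4391

16.4391


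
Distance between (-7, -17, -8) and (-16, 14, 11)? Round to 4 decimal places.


d = sqrt((-16--7)^2 + (14--17)^2 + (11--8)^2) = 37.4566

37.4566


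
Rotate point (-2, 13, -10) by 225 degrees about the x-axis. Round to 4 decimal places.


x' = -2
y' = 13*cos(225) - -10*sin(225) = -16.2635
z' = 13*sin(225) + -10*cos(225) = -2.1213

(-2, -16.2635, -2.1213)


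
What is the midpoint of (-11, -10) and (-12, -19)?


Midpoint = ((-11+-12)/2, (-10+-19)/2) = (-11.5, -14.5)

(-11.5, -14.5)


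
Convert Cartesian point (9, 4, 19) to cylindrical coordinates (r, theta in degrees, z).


r = sqrt(9^2 + 4^2) = 9.8489
theta = atan2(4, 9) = 23.9625 deg
z = 19

r = 9.8489, theta = 23.9625 deg, z = 19


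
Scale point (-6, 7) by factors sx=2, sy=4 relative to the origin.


Scaling: (x*sx, y*sy) = (-6*2, 7*4) = (-12, 28)

(-12, 28)


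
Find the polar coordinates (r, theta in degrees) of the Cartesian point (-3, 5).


r = sqrt((-3)^2 + 5^2) = 5.831
theta = atan2(5, -3) = 120.9638 degrees

r = 5.831, theta = 120.9638 degrees


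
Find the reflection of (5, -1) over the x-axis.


Reflection across x-axis: (x, y) -> (x, -y)
(5, -1) -> (5, 1)

(5, 1)


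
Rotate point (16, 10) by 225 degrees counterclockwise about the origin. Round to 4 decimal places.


x' = 16*cos(225) - 10*sin(225) = -4.2426
y' = 16*sin(225) + 10*cos(225) = -18.3848

(-4.2426, -18.3848)


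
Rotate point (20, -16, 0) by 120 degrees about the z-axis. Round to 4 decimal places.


x' = 20*cos(120) - -16*sin(120) = 3.8564
y' = 20*sin(120) + -16*cos(120) = 25.3205
z' = 0

(3.8564, 25.3205, 0)


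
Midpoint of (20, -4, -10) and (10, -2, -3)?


Midpoint = ((20+10)/2, (-4+-2)/2, (-10+-3)/2) = (15, -3, -6.5)

(15, -3, -6.5)


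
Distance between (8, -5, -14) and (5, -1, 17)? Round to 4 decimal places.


d = sqrt((5-8)^2 + (-1--5)^2 + (17--14)^2) = 31.4006

31.4006


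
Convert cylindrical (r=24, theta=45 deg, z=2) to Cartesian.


x = 24 * cos(45) = 16.9706
y = 24 * sin(45) = 16.9706
z = 2

(16.9706, 16.9706, 2)


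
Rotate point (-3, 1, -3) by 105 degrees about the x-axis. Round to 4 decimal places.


x' = -3
y' = 1*cos(105) - -3*sin(105) = 2.639
z' = 1*sin(105) + -3*cos(105) = 1.7424

(-3, 2.639, 1.7424)


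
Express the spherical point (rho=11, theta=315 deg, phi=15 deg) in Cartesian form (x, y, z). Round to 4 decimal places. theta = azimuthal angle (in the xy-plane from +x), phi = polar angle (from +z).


x = 11 * sin(15) * cos(315) = 2.0131
y = 11 * sin(15) * sin(315) = -2.0131
z = 11 * cos(15) = 10.6252

(2.0131, -2.0131, 10.6252)


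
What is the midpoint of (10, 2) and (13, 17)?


Midpoint = ((10+13)/2, (2+17)/2) = (11.5, 9.5)

(11.5, 9.5)


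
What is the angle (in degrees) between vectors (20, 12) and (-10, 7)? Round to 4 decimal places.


dot = 20*-10 + 12*7 = -116
|u| = 23.3238, |v| = 12.2066
cos(angle) = -0.4074
angle = 114.0442 degrees

114.0442 degrees


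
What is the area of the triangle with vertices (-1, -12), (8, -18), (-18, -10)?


Area = |x1(y2-y3) + x2(y3-y1) + x3(y1-y2)| / 2
= |-1*(-18--10) + 8*(-10--12) + -18*(-12--18)| / 2
= 42

42


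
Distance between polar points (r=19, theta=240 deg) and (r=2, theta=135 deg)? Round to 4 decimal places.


d = sqrt(r1^2 + r2^2 - 2*r1*r2*cos(t2-t1))
d = sqrt(19^2 + 2^2 - 2*19*2*cos(135-240)) = 19.613

19.613


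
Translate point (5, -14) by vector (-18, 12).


Translation: (x+dx, y+dy) = (5+-18, -14+12) = (-13, -2)

(-13, -2)


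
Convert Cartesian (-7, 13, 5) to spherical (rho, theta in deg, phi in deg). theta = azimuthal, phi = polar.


rho = sqrt((-7)^2 + 13^2 + 5^2) = 15.5885
theta = atan2(13, -7) = 118.3008 deg
phi = acos(5/15.5885) = 71.2917 deg

rho = 15.5885, theta = 118.3008 deg, phi = 71.2917 deg


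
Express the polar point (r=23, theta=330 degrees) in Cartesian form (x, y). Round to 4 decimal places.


x = 23 * cos(330) = 19.9186
y = 23 * sin(330) = -11.5

(19.9186, -11.5)


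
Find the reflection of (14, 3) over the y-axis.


Reflection across y-axis: (x, y) -> (-x, y)
(14, 3) -> (-14, 3)

(-14, 3)


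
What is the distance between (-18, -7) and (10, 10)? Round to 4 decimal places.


d = sqrt((10--18)^2 + (10--7)^2) = 32.7567

32.7567


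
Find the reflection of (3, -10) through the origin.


Reflection through origin: (x, y) -> (-x, -y)
(3, -10) -> (-3, 10)

(-3, 10)


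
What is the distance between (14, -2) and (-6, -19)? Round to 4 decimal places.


d = sqrt((-6-14)^2 + (-19--2)^2) = 26.2488

26.2488


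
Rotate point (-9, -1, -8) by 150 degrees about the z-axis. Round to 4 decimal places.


x' = -9*cos(150) - -1*sin(150) = 8.2942
y' = -9*sin(150) + -1*cos(150) = -3.634
z' = -8

(8.2942, -3.634, -8)


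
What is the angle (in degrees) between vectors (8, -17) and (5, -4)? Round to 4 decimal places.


dot = 8*5 + -17*-4 = 108
|u| = 18.7883, |v| = 6.4031
cos(angle) = 0.8977
angle = 26.1391 degrees

26.1391 degrees


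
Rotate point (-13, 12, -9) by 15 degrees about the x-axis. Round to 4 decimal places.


x' = -13
y' = 12*cos(15) - -9*sin(15) = 13.9205
z' = 12*sin(15) + -9*cos(15) = -5.5875

(-13, 13.9205, -5.5875)


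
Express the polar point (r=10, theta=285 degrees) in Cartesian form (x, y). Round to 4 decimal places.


x = 10 * cos(285) = 2.5882
y = 10 * sin(285) = -9.6593

(2.5882, -9.6593)


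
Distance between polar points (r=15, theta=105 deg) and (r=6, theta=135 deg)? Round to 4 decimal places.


d = sqrt(r1^2 + r2^2 - 2*r1*r2*cos(t2-t1))
d = sqrt(15^2 + 6^2 - 2*15*6*cos(135-105)) = 10.2526

10.2526


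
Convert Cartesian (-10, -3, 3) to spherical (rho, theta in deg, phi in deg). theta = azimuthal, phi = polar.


rho = sqrt((-10)^2 + (-3)^2 + 3^2) = 10.8628
theta = atan2(-3, -10) = 196.6992 deg
phi = acos(3/10.8628) = 73.9681 deg

rho = 10.8628, theta = 196.6992 deg, phi = 73.9681 deg


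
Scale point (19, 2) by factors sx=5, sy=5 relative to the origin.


Scaling: (x*sx, y*sy) = (19*5, 2*5) = (95, 10)

(95, 10)


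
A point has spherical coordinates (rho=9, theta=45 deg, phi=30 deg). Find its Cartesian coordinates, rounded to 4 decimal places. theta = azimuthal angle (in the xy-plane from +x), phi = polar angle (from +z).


x = 9 * sin(30) * cos(45) = 3.182
y = 9 * sin(30) * sin(45) = 3.182
z = 9 * cos(30) = 7.7942

(3.182, 3.182, 7.7942)


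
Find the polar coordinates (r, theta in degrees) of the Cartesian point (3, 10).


r = sqrt(3^2 + 10^2) = 10.4403
theta = atan2(10, 3) = 73.3008 degrees

r = 10.4403, theta = 73.3008 degrees


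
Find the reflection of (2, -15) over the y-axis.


Reflection across y-axis: (x, y) -> (-x, y)
(2, -15) -> (-2, -15)

(-2, -15)


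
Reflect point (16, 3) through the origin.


Reflection through origin: (x, y) -> (-x, -y)
(16, 3) -> (-16, -3)

(-16, -3)


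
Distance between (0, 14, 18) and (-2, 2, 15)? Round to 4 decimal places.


d = sqrt((-2-0)^2 + (2-14)^2 + (15-18)^2) = 12.53

12.53


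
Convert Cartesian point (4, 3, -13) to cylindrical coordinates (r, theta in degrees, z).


r = sqrt(4^2 + 3^2) = 5
theta = atan2(3, 4) = 36.8699 deg
z = -13

r = 5, theta = 36.8699 deg, z = -13


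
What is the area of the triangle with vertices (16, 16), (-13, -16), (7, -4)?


Area = |x1(y2-y3) + x2(y3-y1) + x3(y1-y2)| / 2
= |16*(-16--4) + -13*(-4-16) + 7*(16--16)| / 2
= 146

146


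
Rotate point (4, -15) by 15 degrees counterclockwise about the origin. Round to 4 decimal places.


x' = 4*cos(15) - -15*sin(15) = 7.746
y' = 4*sin(15) + -15*cos(15) = -13.4536

(7.746, -13.4536)


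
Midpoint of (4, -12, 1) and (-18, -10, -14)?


Midpoint = ((4+-18)/2, (-12+-10)/2, (1+-14)/2) = (-7, -11, -6.5)

(-7, -11, -6.5)


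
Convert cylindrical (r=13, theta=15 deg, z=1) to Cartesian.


x = 13 * cos(15) = 12.557
y = 13 * sin(15) = 3.3646
z = 1

(12.557, 3.3646, 1)


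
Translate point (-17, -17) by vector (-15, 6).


Translation: (x+dx, y+dy) = (-17+-15, -17+6) = (-32, -11)

(-32, -11)


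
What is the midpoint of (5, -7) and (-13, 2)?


Midpoint = ((5+-13)/2, (-7+2)/2) = (-4, -2.5)

(-4, -2.5)


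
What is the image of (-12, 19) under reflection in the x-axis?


Reflection across x-axis: (x, y) -> (x, -y)
(-12, 19) -> (-12, -19)

(-12, -19)


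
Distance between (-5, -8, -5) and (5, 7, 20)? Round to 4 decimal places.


d = sqrt((5--5)^2 + (7--8)^2 + (20--5)^2) = 30.8221

30.8221


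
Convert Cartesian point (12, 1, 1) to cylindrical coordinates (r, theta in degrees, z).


r = sqrt(12^2 + 1^2) = 12.0416
theta = atan2(1, 12) = 4.7636 deg
z = 1

r = 12.0416, theta = 4.7636 deg, z = 1


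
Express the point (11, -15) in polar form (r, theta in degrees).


r = sqrt(11^2 + (-15)^2) = 18.6011
theta = atan2(-15, 11) = 306.2538 degrees

r = 18.6011, theta = 306.2538 degrees


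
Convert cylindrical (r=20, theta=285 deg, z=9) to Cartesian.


x = 20 * cos(285) = 5.1764
y = 20 * sin(285) = -19.3185
z = 9

(5.1764, -19.3185, 9)


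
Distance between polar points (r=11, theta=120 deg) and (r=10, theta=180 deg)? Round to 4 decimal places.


d = sqrt(r1^2 + r2^2 - 2*r1*r2*cos(t2-t1))
d = sqrt(11^2 + 10^2 - 2*11*10*cos(180-120)) = 10.5357

10.5357


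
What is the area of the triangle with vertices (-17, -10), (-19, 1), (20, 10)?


Area = |x1(y2-y3) + x2(y3-y1) + x3(y1-y2)| / 2
= |-17*(1-10) + -19*(10--10) + 20*(-10-1)| / 2
= 223.5

223.5


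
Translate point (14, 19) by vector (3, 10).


Translation: (x+dx, y+dy) = (14+3, 19+10) = (17, 29)

(17, 29)


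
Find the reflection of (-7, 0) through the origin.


Reflection through origin: (x, y) -> (-x, -y)
(-7, 0) -> (7, 0)

(7, 0)


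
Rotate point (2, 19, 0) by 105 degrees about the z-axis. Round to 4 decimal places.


x' = 2*cos(105) - 19*sin(105) = -18.8702
y' = 2*sin(105) + 19*cos(105) = -2.9857
z' = 0

(-18.8702, -2.9857, 0)


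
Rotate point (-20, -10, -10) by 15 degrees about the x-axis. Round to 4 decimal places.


x' = -20
y' = -10*cos(15) - -10*sin(15) = -7.0711
z' = -10*sin(15) + -10*cos(15) = -12.2474

(-20, -7.0711, -12.2474)


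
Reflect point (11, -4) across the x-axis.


Reflection across x-axis: (x, y) -> (x, -y)
(11, -4) -> (11, 4)

(11, 4)


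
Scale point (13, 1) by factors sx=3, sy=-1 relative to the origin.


Scaling: (x*sx, y*sy) = (13*3, 1*-1) = (39, -1)

(39, -1)


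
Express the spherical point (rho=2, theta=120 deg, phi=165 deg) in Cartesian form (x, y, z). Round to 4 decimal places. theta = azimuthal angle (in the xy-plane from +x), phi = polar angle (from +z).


x = 2 * sin(165) * cos(120) = -0.2588
y = 2 * sin(165) * sin(120) = 0.4483
z = 2 * cos(165) = -1.9319

(-0.2588, 0.4483, -1.9319)


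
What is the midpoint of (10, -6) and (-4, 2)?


Midpoint = ((10+-4)/2, (-6+2)/2) = (3, -2)

(3, -2)


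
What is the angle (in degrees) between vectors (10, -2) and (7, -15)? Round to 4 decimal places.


dot = 10*7 + -2*-15 = 100
|u| = 10.198, |v| = 16.5529
cos(angle) = 0.5924
angle = 53.6732 degrees

53.6732 degrees


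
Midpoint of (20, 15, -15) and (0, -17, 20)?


Midpoint = ((20+0)/2, (15+-17)/2, (-15+20)/2) = (10, -1, 2.5)

(10, -1, 2.5)


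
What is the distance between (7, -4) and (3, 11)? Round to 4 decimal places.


d = sqrt((3-7)^2 + (11--4)^2) = 15.5242

15.5242


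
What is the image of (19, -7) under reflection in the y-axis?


Reflection across y-axis: (x, y) -> (-x, y)
(19, -7) -> (-19, -7)

(-19, -7)


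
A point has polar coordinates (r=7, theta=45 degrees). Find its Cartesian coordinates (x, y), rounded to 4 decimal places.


x = 7 * cos(45) = 4.9497
y = 7 * sin(45) = 4.9497

(4.9497, 4.9497)


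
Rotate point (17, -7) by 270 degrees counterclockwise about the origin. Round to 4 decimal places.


x' = 17*cos(270) - -7*sin(270) = -7
y' = 17*sin(270) + -7*cos(270) = -17

(-7, -17)


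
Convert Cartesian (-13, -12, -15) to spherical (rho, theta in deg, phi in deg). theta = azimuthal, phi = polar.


rho = sqrt((-13)^2 + (-12)^2 + (-15)^2) = 23.1948
theta = atan2(-12, -13) = 222.7094 deg
phi = acos(-15/23.1948) = 130.2929 deg

rho = 23.1948, theta = 222.7094 deg, phi = 130.2929 deg


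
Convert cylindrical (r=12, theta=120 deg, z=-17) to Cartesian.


x = 12 * cos(120) = -6
y = 12 * sin(120) = 10.3923
z = -17

(-6, 10.3923, -17)


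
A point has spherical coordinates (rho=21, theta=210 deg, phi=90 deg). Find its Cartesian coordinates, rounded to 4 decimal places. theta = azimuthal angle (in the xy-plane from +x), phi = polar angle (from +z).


x = 21 * sin(90) * cos(210) = -18.1865
y = 21 * sin(90) * sin(210) = -10.5
z = 21 * cos(90) = 0

(-18.1865, -10.5, 0)


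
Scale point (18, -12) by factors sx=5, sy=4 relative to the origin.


Scaling: (x*sx, y*sy) = (18*5, -12*4) = (90, -48)

(90, -48)


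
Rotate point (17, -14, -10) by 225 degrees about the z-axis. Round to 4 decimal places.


x' = 17*cos(225) - -14*sin(225) = -21.9203
y' = 17*sin(225) + -14*cos(225) = -2.1213
z' = -10

(-21.9203, -2.1213, -10)


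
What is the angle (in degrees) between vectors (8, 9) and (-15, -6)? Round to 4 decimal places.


dot = 8*-15 + 9*-6 = -174
|u| = 12.0416, |v| = 16.1555
cos(angle) = -0.8944
angle = 153.4349 degrees

153.4349 degrees


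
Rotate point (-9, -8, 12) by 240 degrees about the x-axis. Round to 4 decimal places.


x' = -9
y' = -8*cos(240) - 12*sin(240) = 14.3923
z' = -8*sin(240) + 12*cos(240) = 0.9282

(-9, 14.3923, 0.9282)


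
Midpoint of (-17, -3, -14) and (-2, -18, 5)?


Midpoint = ((-17+-2)/2, (-3+-18)/2, (-14+5)/2) = (-9.5, -10.5, -4.5)

(-9.5, -10.5, -4.5)


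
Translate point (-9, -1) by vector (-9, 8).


Translation: (x+dx, y+dy) = (-9+-9, -1+8) = (-18, 7)

(-18, 7)


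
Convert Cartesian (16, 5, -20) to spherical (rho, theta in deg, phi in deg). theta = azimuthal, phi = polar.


rho = sqrt(16^2 + 5^2 + (-20)^2) = 26.096
theta = atan2(5, 16) = 17.354 deg
phi = acos(-20/26.096) = 140.0319 deg

rho = 26.096, theta = 17.354 deg, phi = 140.0319 deg


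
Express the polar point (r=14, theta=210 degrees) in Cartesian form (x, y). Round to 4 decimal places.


x = 14 * cos(210) = -12.1244
y = 14 * sin(210) = -7

(-12.1244, -7)


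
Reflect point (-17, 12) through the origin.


Reflection through origin: (x, y) -> (-x, -y)
(-17, 12) -> (17, -12)

(17, -12)


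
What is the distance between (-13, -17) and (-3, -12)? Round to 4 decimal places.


d = sqrt((-3--13)^2 + (-12--17)^2) = 11.1803

11.1803


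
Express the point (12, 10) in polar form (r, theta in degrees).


r = sqrt(12^2 + 10^2) = 15.6205
theta = atan2(10, 12) = 39.8056 degrees

r = 15.6205, theta = 39.8056 degrees


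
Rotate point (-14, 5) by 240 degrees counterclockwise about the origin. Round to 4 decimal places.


x' = -14*cos(240) - 5*sin(240) = 11.3301
y' = -14*sin(240) + 5*cos(240) = 9.6244

(11.3301, 9.6244)


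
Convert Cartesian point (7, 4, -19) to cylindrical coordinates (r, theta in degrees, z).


r = sqrt(7^2 + 4^2) = 8.0623
theta = atan2(4, 7) = 29.7449 deg
z = -19

r = 8.0623, theta = 29.7449 deg, z = -19


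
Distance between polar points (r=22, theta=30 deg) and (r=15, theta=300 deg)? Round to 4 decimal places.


d = sqrt(r1^2 + r2^2 - 2*r1*r2*cos(t2-t1))
d = sqrt(22^2 + 15^2 - 2*22*15*cos(300-30)) = 26.6271

26.6271


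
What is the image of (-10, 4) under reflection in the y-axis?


Reflection across y-axis: (x, y) -> (-x, y)
(-10, 4) -> (10, 4)

(10, 4)


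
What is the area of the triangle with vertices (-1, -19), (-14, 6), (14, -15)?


Area = |x1(y2-y3) + x2(y3-y1) + x3(y1-y2)| / 2
= |-1*(6--15) + -14*(-15--19) + 14*(-19-6)| / 2
= 213.5

213.5


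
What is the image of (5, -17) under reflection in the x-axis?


Reflection across x-axis: (x, y) -> (x, -y)
(5, -17) -> (5, 17)

(5, 17)


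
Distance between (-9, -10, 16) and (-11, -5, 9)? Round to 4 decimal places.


d = sqrt((-11--9)^2 + (-5--10)^2 + (9-16)^2) = 8.8318

8.8318


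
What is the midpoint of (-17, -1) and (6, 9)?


Midpoint = ((-17+6)/2, (-1+9)/2) = (-5.5, 4)

(-5.5, 4)


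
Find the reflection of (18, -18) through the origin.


Reflection through origin: (x, y) -> (-x, -y)
(18, -18) -> (-18, 18)

(-18, 18)


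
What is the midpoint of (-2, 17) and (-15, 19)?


Midpoint = ((-2+-15)/2, (17+19)/2) = (-8.5, 18)

(-8.5, 18)


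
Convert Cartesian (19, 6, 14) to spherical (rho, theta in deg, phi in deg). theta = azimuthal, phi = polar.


rho = sqrt(19^2 + 6^2 + 14^2) = 24.3516
theta = atan2(6, 19) = 17.5256 deg
phi = acos(14/24.3516) = 54.9066 deg

rho = 24.3516, theta = 17.5256 deg, phi = 54.9066 deg


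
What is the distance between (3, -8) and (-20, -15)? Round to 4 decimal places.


d = sqrt((-20-3)^2 + (-15--8)^2) = 24.0416

24.0416


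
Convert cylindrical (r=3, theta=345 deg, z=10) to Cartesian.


x = 3 * cos(345) = 2.8978
y = 3 * sin(345) = -0.7765
z = 10

(2.8978, -0.7765, 10)


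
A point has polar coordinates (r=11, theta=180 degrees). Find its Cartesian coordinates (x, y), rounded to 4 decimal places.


x = 11 * cos(180) = -11
y = 11 * sin(180) = 0

(-11, 0)


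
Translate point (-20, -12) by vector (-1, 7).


Translation: (x+dx, y+dy) = (-20+-1, -12+7) = (-21, -5)

(-21, -5)


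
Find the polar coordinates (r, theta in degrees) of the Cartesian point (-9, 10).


r = sqrt((-9)^2 + 10^2) = 13.4536
theta = atan2(10, -9) = 131.9872 degrees

r = 13.4536, theta = 131.9872 degrees


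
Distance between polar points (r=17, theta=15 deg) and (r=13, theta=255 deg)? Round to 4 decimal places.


d = sqrt(r1^2 + r2^2 - 2*r1*r2*cos(t2-t1))
d = sqrt(17^2 + 13^2 - 2*17*13*cos(255-15)) = 26.0576

26.0576


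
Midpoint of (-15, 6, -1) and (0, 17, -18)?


Midpoint = ((-15+0)/2, (6+17)/2, (-1+-18)/2) = (-7.5, 11.5, -9.5)

(-7.5, 11.5, -9.5)


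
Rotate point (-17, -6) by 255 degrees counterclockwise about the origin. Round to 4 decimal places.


x' = -17*cos(255) - -6*sin(255) = -1.3956
y' = -17*sin(255) + -6*cos(255) = 17.9737

(-1.3956, 17.9737)


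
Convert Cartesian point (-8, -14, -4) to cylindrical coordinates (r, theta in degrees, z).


r = sqrt((-8)^2 + (-14)^2) = 16.1245
theta = atan2(-14, -8) = 240.2551 deg
z = -4

r = 16.1245, theta = 240.2551 deg, z = -4


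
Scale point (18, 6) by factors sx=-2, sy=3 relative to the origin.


Scaling: (x*sx, y*sy) = (18*-2, 6*3) = (-36, 18)

(-36, 18)


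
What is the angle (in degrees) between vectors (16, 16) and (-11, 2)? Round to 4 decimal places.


dot = 16*-11 + 16*2 = -144
|u| = 22.6274, |v| = 11.1803
cos(angle) = -0.5692
angle = 124.6952 degrees

124.6952 degrees


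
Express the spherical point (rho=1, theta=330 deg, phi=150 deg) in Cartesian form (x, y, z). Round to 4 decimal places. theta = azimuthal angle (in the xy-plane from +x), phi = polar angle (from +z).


x = 1 * sin(150) * cos(330) = 0.433
y = 1 * sin(150) * sin(330) = -0.25
z = 1 * cos(150) = -0.866

(0.433, -0.25, -0.866)


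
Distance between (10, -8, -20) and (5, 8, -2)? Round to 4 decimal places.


d = sqrt((5-10)^2 + (8--8)^2 + (-2--20)^2) = 24.5967

24.5967


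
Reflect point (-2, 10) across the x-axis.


Reflection across x-axis: (x, y) -> (x, -y)
(-2, 10) -> (-2, -10)

(-2, -10)


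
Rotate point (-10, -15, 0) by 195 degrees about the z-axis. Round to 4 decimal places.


x' = -10*cos(195) - -15*sin(195) = 5.777
y' = -10*sin(195) + -15*cos(195) = 17.0771
z' = 0

(5.777, 17.0771, 0)


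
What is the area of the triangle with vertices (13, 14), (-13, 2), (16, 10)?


Area = |x1(y2-y3) + x2(y3-y1) + x3(y1-y2)| / 2
= |13*(2-10) + -13*(10-14) + 16*(14-2)| / 2
= 70

70


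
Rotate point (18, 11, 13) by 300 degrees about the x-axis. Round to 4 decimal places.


x' = 18
y' = 11*cos(300) - 13*sin(300) = 16.7583
z' = 11*sin(300) + 13*cos(300) = -3.0263

(18, 16.7583, -3.0263)


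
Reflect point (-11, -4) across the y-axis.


Reflection across y-axis: (x, y) -> (-x, y)
(-11, -4) -> (11, -4)

(11, -4)


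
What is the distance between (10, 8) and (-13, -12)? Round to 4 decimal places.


d = sqrt((-13-10)^2 + (-12-8)^2) = 30.4795

30.4795


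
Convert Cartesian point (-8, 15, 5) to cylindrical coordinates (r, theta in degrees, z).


r = sqrt((-8)^2 + 15^2) = 17
theta = atan2(15, -8) = 118.0725 deg
z = 5

r = 17, theta = 118.0725 deg, z = 5


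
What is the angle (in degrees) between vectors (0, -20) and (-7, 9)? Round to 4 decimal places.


dot = 0*-7 + -20*9 = -180
|u| = 20, |v| = 11.4018
cos(angle) = -0.7894
angle = 142.125 degrees

142.125 degrees


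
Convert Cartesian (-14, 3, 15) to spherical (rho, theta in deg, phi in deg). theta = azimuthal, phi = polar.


rho = sqrt((-14)^2 + 3^2 + 15^2) = 20.7364
theta = atan2(3, -14) = 167.9052 deg
phi = acos(15/20.7364) = 43.6671 deg

rho = 20.7364, theta = 167.9052 deg, phi = 43.6671 deg


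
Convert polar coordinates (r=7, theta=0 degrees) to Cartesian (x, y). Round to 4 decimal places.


x = 7 * cos(0) = 7
y = 7 * sin(0) = 0

(7, 0)


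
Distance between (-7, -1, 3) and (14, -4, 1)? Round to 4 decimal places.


d = sqrt((14--7)^2 + (-4--1)^2 + (1-3)^2) = 21.3073

21.3073


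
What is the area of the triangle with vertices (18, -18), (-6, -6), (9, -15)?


Area = |x1(y2-y3) + x2(y3-y1) + x3(y1-y2)| / 2
= |18*(-6--15) + -6*(-15--18) + 9*(-18--6)| / 2
= 18

18


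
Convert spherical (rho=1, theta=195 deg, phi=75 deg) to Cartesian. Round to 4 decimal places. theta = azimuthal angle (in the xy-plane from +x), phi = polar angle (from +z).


x = 1 * sin(75) * cos(195) = -0.933
y = 1 * sin(75) * sin(195) = -0.25
z = 1 * cos(75) = 0.2588

(-0.933, -0.25, 0.2588)


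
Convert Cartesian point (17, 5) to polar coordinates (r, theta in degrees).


r = sqrt(17^2 + 5^2) = 17.72
theta = atan2(5, 17) = 16.3895 degrees

r = 17.72, theta = 16.3895 degrees


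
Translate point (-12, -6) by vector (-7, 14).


Translation: (x+dx, y+dy) = (-12+-7, -6+14) = (-19, 8)

(-19, 8)


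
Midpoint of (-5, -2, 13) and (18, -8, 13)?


Midpoint = ((-5+18)/2, (-2+-8)/2, (13+13)/2) = (6.5, -5, 13)

(6.5, -5, 13)


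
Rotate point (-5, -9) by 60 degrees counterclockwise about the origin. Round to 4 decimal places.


x' = -5*cos(60) - -9*sin(60) = 5.2942
y' = -5*sin(60) + -9*cos(60) = -8.8301

(5.2942, -8.8301)


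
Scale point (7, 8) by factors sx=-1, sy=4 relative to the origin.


Scaling: (x*sx, y*sy) = (7*-1, 8*4) = (-7, 32)

(-7, 32)


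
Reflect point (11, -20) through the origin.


Reflection through origin: (x, y) -> (-x, -y)
(11, -20) -> (-11, 20)

(-11, 20)


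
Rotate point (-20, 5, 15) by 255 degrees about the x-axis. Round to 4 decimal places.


x' = -20
y' = 5*cos(255) - 15*sin(255) = 13.1948
z' = 5*sin(255) + 15*cos(255) = -8.7119

(-20, 13.1948, -8.7119)


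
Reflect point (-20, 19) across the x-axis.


Reflection across x-axis: (x, y) -> (x, -y)
(-20, 19) -> (-20, -19)

(-20, -19)


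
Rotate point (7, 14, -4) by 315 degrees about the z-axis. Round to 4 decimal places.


x' = 7*cos(315) - 14*sin(315) = 14.8492
y' = 7*sin(315) + 14*cos(315) = 4.9497
z' = -4

(14.8492, 4.9497, -4)


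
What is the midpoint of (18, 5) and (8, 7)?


Midpoint = ((18+8)/2, (5+7)/2) = (13, 6)

(13, 6)


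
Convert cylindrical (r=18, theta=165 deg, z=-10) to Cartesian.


x = 18 * cos(165) = -17.3867
y = 18 * sin(165) = 4.6587
z = -10

(-17.3867, 4.6587, -10)


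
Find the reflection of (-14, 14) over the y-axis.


Reflection across y-axis: (x, y) -> (-x, y)
(-14, 14) -> (14, 14)

(14, 14)


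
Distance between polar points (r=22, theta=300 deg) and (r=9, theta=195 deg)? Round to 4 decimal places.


d = sqrt(r1^2 + r2^2 - 2*r1*r2*cos(t2-t1))
d = sqrt(22^2 + 9^2 - 2*22*9*cos(195-300)) = 25.8359

25.8359


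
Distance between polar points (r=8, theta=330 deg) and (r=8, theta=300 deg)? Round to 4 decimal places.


d = sqrt(r1^2 + r2^2 - 2*r1*r2*cos(t2-t1))
d = sqrt(8^2 + 8^2 - 2*8*8*cos(300-330)) = 4.1411

4.1411


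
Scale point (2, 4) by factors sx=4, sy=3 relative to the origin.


Scaling: (x*sx, y*sy) = (2*4, 4*3) = (8, 12)

(8, 12)


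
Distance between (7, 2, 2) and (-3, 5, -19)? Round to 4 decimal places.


d = sqrt((-3-7)^2 + (5-2)^2 + (-19-2)^2) = 23.4521

23.4521


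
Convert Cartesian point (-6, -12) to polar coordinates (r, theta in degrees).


r = sqrt((-6)^2 + (-12)^2) = 13.4164
theta = atan2(-12, -6) = 243.4349 degrees

r = 13.4164, theta = 243.4349 degrees


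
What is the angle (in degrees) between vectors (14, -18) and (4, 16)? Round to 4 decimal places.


dot = 14*4 + -18*16 = -232
|u| = 22.8035, |v| = 16.4924
cos(angle) = -0.6169
angle = 128.0888 degrees

128.0888 degrees


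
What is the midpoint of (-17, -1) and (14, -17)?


Midpoint = ((-17+14)/2, (-1+-17)/2) = (-1.5, -9)

(-1.5, -9)


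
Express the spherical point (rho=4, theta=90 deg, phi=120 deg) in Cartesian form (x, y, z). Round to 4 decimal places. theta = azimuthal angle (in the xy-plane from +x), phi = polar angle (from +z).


x = 4 * sin(120) * cos(90) = 0
y = 4 * sin(120) * sin(90) = 3.4641
z = 4 * cos(120) = -2

(0, 3.4641, -2)


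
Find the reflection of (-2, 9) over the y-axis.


Reflection across y-axis: (x, y) -> (-x, y)
(-2, 9) -> (2, 9)

(2, 9)


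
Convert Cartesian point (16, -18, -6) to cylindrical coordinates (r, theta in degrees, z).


r = sqrt(16^2 + (-18)^2) = 24.0832
theta = atan2(-18, 16) = 311.6335 deg
z = -6

r = 24.0832, theta = 311.6335 deg, z = -6


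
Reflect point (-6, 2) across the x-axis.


Reflection across x-axis: (x, y) -> (x, -y)
(-6, 2) -> (-6, -2)

(-6, -2)


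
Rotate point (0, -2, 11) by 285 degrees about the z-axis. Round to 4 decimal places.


x' = 0*cos(285) - -2*sin(285) = -1.9319
y' = 0*sin(285) + -2*cos(285) = -0.5176
z' = 11

(-1.9319, -0.5176, 11)


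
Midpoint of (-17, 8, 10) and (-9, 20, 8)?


Midpoint = ((-17+-9)/2, (8+20)/2, (10+8)/2) = (-13, 14, 9)

(-13, 14, 9)


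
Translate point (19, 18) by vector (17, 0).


Translation: (x+dx, y+dy) = (19+17, 18+0) = (36, 18)

(36, 18)


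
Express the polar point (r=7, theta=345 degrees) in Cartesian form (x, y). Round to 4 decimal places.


x = 7 * cos(345) = 6.7615
y = 7 * sin(345) = -1.8117

(6.7615, -1.8117)


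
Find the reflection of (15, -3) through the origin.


Reflection through origin: (x, y) -> (-x, -y)
(15, -3) -> (-15, 3)

(-15, 3)


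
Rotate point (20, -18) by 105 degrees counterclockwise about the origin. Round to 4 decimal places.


x' = 20*cos(105) - -18*sin(105) = 12.2103
y' = 20*sin(105) + -18*cos(105) = 23.9773

(12.2103, 23.9773)


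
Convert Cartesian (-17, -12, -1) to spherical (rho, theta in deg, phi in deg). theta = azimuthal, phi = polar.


rho = sqrt((-17)^2 + (-12)^2 + (-1)^2) = 20.8327
theta = atan2(-12, -17) = 215.2176 deg
phi = acos(-1/20.8327) = 92.7513 deg

rho = 20.8327, theta = 215.2176 deg, phi = 92.7513 deg


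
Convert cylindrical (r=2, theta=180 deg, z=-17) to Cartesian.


x = 2 * cos(180) = -2
y = 2 * sin(180) = 0
z = -17

(-2, 0, -17)


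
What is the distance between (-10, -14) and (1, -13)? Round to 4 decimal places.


d = sqrt((1--10)^2 + (-13--14)^2) = 11.0454

11.0454


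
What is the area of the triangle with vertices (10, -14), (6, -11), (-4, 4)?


Area = |x1(y2-y3) + x2(y3-y1) + x3(y1-y2)| / 2
= |10*(-11-4) + 6*(4--14) + -4*(-14--11)| / 2
= 15

15


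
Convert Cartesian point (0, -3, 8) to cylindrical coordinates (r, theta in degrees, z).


r = sqrt(0^2 + (-3)^2) = 3
theta = atan2(-3, 0) = 270 deg
z = 8

r = 3, theta = 270 deg, z = 8


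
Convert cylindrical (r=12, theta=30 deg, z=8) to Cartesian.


x = 12 * cos(30) = 10.3923
y = 12 * sin(30) = 6
z = 8

(10.3923, 6, 8)


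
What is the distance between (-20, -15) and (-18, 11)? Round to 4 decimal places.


d = sqrt((-18--20)^2 + (11--15)^2) = 26.0768

26.0768


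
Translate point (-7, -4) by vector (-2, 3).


Translation: (x+dx, y+dy) = (-7+-2, -4+3) = (-9, -1)

(-9, -1)


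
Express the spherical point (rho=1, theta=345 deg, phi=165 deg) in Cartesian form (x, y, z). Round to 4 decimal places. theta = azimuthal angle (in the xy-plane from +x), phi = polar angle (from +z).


x = 1 * sin(165) * cos(345) = 0.25
y = 1 * sin(165) * sin(345) = -0.067
z = 1 * cos(165) = -0.9659

(0.25, -0.067, -0.9659)


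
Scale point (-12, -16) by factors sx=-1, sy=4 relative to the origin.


Scaling: (x*sx, y*sy) = (-12*-1, -16*4) = (12, -64)

(12, -64)


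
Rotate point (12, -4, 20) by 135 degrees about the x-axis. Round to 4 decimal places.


x' = 12
y' = -4*cos(135) - 20*sin(135) = -11.3137
z' = -4*sin(135) + 20*cos(135) = -16.9706

(12, -11.3137, -16.9706)


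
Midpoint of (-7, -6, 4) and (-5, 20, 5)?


Midpoint = ((-7+-5)/2, (-6+20)/2, (4+5)/2) = (-6, 7, 4.5)

(-6, 7, 4.5)


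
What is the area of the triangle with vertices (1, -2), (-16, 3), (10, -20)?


Area = |x1(y2-y3) + x2(y3-y1) + x3(y1-y2)| / 2
= |1*(3--20) + -16*(-20--2) + 10*(-2-3)| / 2
= 130.5

130.5


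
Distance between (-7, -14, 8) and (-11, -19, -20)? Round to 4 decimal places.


d = sqrt((-11--7)^2 + (-19--14)^2 + (-20-8)^2) = 28.7228

28.7228


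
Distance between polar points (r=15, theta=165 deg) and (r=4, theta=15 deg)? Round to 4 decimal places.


d = sqrt(r1^2 + r2^2 - 2*r1*r2*cos(t2-t1))
d = sqrt(15^2 + 4^2 - 2*15*4*cos(15-165)) = 18.5721

18.5721


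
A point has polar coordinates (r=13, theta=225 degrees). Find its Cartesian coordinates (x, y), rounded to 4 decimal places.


x = 13 * cos(225) = -9.1924
y = 13 * sin(225) = -9.1924

(-9.1924, -9.1924)


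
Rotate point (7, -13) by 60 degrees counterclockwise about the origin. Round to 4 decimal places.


x' = 7*cos(60) - -13*sin(60) = 14.7583
y' = 7*sin(60) + -13*cos(60) = -0.4378

(14.7583, -0.4378)


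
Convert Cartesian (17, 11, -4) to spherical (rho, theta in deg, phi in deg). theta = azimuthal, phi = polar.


rho = sqrt(17^2 + 11^2 + (-4)^2) = 20.6398
theta = atan2(11, 17) = 32.9052 deg
phi = acos(-4/20.6398) = 101.1747 deg

rho = 20.6398, theta = 32.9052 deg, phi = 101.1747 deg


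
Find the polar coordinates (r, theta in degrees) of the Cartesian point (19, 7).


r = sqrt(19^2 + 7^2) = 20.2485
theta = atan2(7, 19) = 20.2249 degrees

r = 20.2485, theta = 20.2249 degrees


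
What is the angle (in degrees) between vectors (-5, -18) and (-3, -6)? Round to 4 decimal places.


dot = -5*-3 + -18*-6 = 123
|u| = 18.6815, |v| = 6.7082
cos(angle) = 0.9815
angle = 11.0409 degrees

11.0409 degrees


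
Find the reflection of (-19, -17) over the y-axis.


Reflection across y-axis: (x, y) -> (-x, y)
(-19, -17) -> (19, -17)

(19, -17)


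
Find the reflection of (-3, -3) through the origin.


Reflection through origin: (x, y) -> (-x, -y)
(-3, -3) -> (3, 3)

(3, 3)


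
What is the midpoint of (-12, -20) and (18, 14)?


Midpoint = ((-12+18)/2, (-20+14)/2) = (3, -3)

(3, -3)


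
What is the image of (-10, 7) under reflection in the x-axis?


Reflection across x-axis: (x, y) -> (x, -y)
(-10, 7) -> (-10, -7)

(-10, -7)


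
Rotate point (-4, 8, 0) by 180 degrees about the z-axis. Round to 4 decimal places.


x' = -4*cos(180) - 8*sin(180) = 4
y' = -4*sin(180) + 8*cos(180) = -8
z' = 0

(4, -8, 0)


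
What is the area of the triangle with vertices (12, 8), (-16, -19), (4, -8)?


Area = |x1(y2-y3) + x2(y3-y1) + x3(y1-y2)| / 2
= |12*(-19--8) + -16*(-8-8) + 4*(8--19)| / 2
= 116

116


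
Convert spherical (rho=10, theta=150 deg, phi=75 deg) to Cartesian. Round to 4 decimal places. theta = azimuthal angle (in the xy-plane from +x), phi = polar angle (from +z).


x = 10 * sin(75) * cos(150) = -8.3652
y = 10 * sin(75) * sin(150) = 4.8296
z = 10 * cos(75) = 2.5882

(-8.3652, 4.8296, 2.5882)


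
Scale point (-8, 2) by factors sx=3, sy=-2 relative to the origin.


Scaling: (x*sx, y*sy) = (-8*3, 2*-2) = (-24, -4)

(-24, -4)


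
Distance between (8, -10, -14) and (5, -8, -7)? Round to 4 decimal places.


d = sqrt((5-8)^2 + (-8--10)^2 + (-7--14)^2) = 7.874

7.874


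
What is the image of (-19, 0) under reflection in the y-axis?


Reflection across y-axis: (x, y) -> (-x, y)
(-19, 0) -> (19, 0)

(19, 0)


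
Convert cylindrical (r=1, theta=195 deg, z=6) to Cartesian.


x = 1 * cos(195) = -0.9659
y = 1 * sin(195) = -0.2588
z = 6

(-0.9659, -0.2588, 6)


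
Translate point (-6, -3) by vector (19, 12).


Translation: (x+dx, y+dy) = (-6+19, -3+12) = (13, 9)

(13, 9)


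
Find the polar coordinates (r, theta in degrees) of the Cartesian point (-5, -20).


r = sqrt((-5)^2 + (-20)^2) = 20.6155
theta = atan2(-20, -5) = 255.9638 degrees

r = 20.6155, theta = 255.9638 degrees


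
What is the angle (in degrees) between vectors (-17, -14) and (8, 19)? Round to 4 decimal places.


dot = -17*8 + -14*19 = -402
|u| = 22.0227, |v| = 20.6155
cos(angle) = -0.8854
angle = 152.3061 degrees

152.3061 degrees


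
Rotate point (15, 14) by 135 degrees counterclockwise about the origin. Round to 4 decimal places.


x' = 15*cos(135) - 14*sin(135) = -20.5061
y' = 15*sin(135) + 14*cos(135) = 0.7071

(-20.5061, 0.7071)


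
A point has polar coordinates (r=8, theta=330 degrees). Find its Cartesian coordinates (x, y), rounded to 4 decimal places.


x = 8 * cos(330) = 6.9282
y = 8 * sin(330) = -4

(6.9282, -4)


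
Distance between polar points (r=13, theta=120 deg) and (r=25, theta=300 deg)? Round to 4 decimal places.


d = sqrt(r1^2 + r2^2 - 2*r1*r2*cos(t2-t1))
d = sqrt(13^2 + 25^2 - 2*13*25*cos(300-120)) = 38

38
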